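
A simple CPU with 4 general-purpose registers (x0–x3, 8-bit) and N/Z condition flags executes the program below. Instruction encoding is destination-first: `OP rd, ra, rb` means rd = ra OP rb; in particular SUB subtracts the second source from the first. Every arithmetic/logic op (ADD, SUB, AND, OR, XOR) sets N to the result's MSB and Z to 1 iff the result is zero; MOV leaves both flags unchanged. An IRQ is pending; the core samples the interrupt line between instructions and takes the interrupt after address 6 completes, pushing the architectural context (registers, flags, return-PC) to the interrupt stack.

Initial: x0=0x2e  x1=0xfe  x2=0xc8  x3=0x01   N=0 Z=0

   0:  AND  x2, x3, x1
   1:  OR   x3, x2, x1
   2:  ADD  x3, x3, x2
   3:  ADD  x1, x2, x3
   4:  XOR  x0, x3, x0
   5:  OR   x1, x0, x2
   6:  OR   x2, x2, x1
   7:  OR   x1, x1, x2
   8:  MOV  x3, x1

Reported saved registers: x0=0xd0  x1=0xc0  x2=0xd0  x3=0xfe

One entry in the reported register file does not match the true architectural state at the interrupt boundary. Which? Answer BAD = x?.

BAD = x1

after  0: x0=0x2e x1=0xfe x2=0x00 x3=0x01  N=0 Z=1
after  1: x0=0x2e x1=0xfe x2=0x00 x3=0xfe  N=1 Z=0
after  2: x0=0x2e x1=0xfe x2=0x00 x3=0xfe  N=1 Z=0
after  3: x0=0x2e x1=0xfe x2=0x00 x3=0xfe  N=1 Z=0
after  4: x0=0xd0 x1=0xfe x2=0x00 x3=0xfe  N=1 Z=0
after  5: x0=0xd0 x1=0xd0 x2=0x00 x3=0xfe  N=1 Z=0
after  6: x0=0xd0 x1=0xd0 x2=0xd0 x3=0xfe  N=1 Z=0
-- IRQ taken; context saved, return-PC = 7 --
mismatch: x1: reported 0xc0 vs actual 0xd0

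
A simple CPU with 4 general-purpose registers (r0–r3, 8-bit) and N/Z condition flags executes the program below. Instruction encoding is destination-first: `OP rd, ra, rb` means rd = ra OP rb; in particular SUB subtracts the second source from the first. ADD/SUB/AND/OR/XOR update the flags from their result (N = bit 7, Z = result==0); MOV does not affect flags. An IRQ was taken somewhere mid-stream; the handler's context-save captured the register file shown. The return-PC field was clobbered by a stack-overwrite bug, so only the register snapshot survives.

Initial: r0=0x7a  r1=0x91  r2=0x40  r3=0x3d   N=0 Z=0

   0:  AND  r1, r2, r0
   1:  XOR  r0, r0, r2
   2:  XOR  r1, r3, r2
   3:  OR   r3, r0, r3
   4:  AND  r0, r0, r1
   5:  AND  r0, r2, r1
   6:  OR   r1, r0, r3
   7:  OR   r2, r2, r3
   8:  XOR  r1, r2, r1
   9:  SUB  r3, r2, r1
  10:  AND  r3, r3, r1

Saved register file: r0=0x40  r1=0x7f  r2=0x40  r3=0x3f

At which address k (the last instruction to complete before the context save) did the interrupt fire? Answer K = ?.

K = 6

after  0: r0=0x7a r1=0x40 r2=0x40 r3=0x3d  N=0 Z=0
after  1: r0=0x3a r1=0x40 r2=0x40 r3=0x3d  N=0 Z=0
after  2: r0=0x3a r1=0x7d r2=0x40 r3=0x3d  N=0 Z=0
after  3: r0=0x3a r1=0x7d r2=0x40 r3=0x3f  N=0 Z=0
after  4: r0=0x38 r1=0x7d r2=0x40 r3=0x3f  N=0 Z=0
after  5: r0=0x40 r1=0x7d r2=0x40 r3=0x3f  N=0 Z=0
after  6: r0=0x40 r1=0x7f r2=0x40 r3=0x3f  N=0 Z=0
-- IRQ taken; context saved, return-PC = 7 --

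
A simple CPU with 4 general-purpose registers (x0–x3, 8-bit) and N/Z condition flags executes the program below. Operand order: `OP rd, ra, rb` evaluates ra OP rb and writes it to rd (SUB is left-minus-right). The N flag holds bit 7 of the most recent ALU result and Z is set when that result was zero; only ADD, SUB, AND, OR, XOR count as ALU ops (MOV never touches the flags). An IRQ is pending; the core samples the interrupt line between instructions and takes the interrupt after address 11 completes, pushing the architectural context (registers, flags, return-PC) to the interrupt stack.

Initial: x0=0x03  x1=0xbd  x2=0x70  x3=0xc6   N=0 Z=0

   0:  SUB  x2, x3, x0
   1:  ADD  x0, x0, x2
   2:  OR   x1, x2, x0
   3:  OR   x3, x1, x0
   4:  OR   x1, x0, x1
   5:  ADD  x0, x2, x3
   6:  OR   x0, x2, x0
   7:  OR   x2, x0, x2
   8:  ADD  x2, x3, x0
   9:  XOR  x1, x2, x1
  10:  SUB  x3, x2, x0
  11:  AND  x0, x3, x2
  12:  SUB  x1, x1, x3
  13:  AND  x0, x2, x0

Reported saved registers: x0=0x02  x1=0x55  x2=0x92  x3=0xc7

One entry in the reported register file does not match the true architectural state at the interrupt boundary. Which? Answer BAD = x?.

after  0: x0=0x03 x1=0xbd x2=0xc3 x3=0xc6  N=1 Z=0
after  1: x0=0xc6 x1=0xbd x2=0xc3 x3=0xc6  N=1 Z=0
after  2: x0=0xc6 x1=0xc7 x2=0xc3 x3=0xc6  N=1 Z=0
after  3: x0=0xc6 x1=0xc7 x2=0xc3 x3=0xc7  N=1 Z=0
after  4: x0=0xc6 x1=0xc7 x2=0xc3 x3=0xc7  N=1 Z=0
after  5: x0=0x8a x1=0xc7 x2=0xc3 x3=0xc7  N=1 Z=0
after  6: x0=0xcb x1=0xc7 x2=0xc3 x3=0xc7  N=1 Z=0
after  7: x0=0xcb x1=0xc7 x2=0xcb x3=0xc7  N=1 Z=0
after  8: x0=0xcb x1=0xc7 x2=0x92 x3=0xc7  N=1 Z=0
after  9: x0=0xcb x1=0x55 x2=0x92 x3=0xc7  N=0 Z=0
after 10: x0=0xcb x1=0x55 x2=0x92 x3=0xc7  N=1 Z=0
after 11: x0=0x82 x1=0x55 x2=0x92 x3=0xc7  N=1 Z=0
-- IRQ taken; context saved, return-PC = 12 --
mismatch: x0: reported 0x02 vs actual 0x82

BAD = x0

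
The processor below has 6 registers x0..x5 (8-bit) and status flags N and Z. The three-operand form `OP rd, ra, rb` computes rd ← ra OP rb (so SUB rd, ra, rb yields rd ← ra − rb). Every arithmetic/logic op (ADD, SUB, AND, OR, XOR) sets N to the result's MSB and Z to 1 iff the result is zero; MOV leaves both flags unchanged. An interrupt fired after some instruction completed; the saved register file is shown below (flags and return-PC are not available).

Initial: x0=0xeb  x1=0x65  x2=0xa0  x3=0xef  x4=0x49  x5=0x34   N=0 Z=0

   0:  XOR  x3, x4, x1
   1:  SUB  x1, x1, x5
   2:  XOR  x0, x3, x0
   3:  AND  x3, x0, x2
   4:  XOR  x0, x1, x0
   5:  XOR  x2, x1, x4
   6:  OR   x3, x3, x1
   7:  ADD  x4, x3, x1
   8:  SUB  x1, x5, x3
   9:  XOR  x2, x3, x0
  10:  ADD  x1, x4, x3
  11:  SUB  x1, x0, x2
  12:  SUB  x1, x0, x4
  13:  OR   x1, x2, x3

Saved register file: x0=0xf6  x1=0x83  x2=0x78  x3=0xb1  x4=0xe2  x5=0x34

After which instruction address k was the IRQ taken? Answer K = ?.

after  0: x0=0xeb x1=0x65 x2=0xa0 x3=0x2c x4=0x49 x5=0x34  N=0 Z=0
after  1: x0=0xeb x1=0x31 x2=0xa0 x3=0x2c x4=0x49 x5=0x34  N=0 Z=0
after  2: x0=0xc7 x1=0x31 x2=0xa0 x3=0x2c x4=0x49 x5=0x34  N=1 Z=0
after  3: x0=0xc7 x1=0x31 x2=0xa0 x3=0x80 x4=0x49 x5=0x34  N=1 Z=0
after  4: x0=0xf6 x1=0x31 x2=0xa0 x3=0x80 x4=0x49 x5=0x34  N=1 Z=0
after  5: x0=0xf6 x1=0x31 x2=0x78 x3=0x80 x4=0x49 x5=0x34  N=0 Z=0
after  6: x0=0xf6 x1=0x31 x2=0x78 x3=0xb1 x4=0x49 x5=0x34  N=1 Z=0
after  7: x0=0xf6 x1=0x31 x2=0x78 x3=0xb1 x4=0xe2 x5=0x34  N=1 Z=0
after  8: x0=0xf6 x1=0x83 x2=0x78 x3=0xb1 x4=0xe2 x5=0x34  N=1 Z=0
-- IRQ taken; context saved, return-PC = 9 --

K = 8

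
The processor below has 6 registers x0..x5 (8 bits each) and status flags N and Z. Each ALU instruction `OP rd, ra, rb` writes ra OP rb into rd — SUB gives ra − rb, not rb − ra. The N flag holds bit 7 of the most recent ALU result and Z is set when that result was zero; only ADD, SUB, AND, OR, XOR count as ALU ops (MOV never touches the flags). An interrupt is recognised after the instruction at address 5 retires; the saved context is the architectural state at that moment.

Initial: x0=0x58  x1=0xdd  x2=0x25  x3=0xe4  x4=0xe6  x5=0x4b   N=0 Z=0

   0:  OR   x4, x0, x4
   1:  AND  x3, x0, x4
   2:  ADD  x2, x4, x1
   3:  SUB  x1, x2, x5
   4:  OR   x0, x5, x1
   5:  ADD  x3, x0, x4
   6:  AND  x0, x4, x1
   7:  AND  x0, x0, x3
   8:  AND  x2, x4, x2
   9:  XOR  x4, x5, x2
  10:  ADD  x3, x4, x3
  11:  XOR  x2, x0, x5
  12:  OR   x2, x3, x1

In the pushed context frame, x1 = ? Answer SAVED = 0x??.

SAVED = 0x90

after  0: x0=0x58 x1=0xdd x2=0x25 x3=0xe4 x4=0xfe x5=0x4b  N=1 Z=0
after  1: x0=0x58 x1=0xdd x2=0x25 x3=0x58 x4=0xfe x5=0x4b  N=0 Z=0
after  2: x0=0x58 x1=0xdd x2=0xdb x3=0x58 x4=0xfe x5=0x4b  N=1 Z=0
after  3: x0=0x58 x1=0x90 x2=0xdb x3=0x58 x4=0xfe x5=0x4b  N=1 Z=0
after  4: x0=0xdb x1=0x90 x2=0xdb x3=0x58 x4=0xfe x5=0x4b  N=1 Z=0
after  5: x0=0xdb x1=0x90 x2=0xdb x3=0xd9 x4=0xfe x5=0x4b  N=1 Z=0
-- IRQ taken; context saved, return-PC = 6 --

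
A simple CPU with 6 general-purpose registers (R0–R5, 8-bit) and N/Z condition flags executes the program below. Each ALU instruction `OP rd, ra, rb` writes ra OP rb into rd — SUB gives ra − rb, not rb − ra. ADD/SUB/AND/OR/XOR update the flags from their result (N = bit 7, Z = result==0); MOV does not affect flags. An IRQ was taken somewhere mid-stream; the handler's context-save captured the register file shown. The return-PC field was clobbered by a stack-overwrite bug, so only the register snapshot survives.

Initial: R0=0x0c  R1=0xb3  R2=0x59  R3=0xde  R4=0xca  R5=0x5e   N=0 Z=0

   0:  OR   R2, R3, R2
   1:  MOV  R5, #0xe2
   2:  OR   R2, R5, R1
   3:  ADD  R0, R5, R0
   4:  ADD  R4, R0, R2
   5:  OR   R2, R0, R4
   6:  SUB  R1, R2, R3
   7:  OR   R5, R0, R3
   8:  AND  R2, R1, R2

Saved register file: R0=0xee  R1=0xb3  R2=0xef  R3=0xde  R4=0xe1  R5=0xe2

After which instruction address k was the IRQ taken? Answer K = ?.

after  0: R0=0x0c R1=0xb3 R2=0xdf R3=0xde R4=0xca R5=0x5e  N=1 Z=0
after  1: R0=0x0c R1=0xb3 R2=0xdf R3=0xde R4=0xca R5=0xe2  N=1 Z=0
after  2: R0=0x0c R1=0xb3 R2=0xf3 R3=0xde R4=0xca R5=0xe2  N=1 Z=0
after  3: R0=0xee R1=0xb3 R2=0xf3 R3=0xde R4=0xca R5=0xe2  N=1 Z=0
after  4: R0=0xee R1=0xb3 R2=0xf3 R3=0xde R4=0xe1 R5=0xe2  N=1 Z=0
after  5: R0=0xee R1=0xb3 R2=0xef R3=0xde R4=0xe1 R5=0xe2  N=1 Z=0
-- IRQ taken; context saved, return-PC = 6 --

K = 5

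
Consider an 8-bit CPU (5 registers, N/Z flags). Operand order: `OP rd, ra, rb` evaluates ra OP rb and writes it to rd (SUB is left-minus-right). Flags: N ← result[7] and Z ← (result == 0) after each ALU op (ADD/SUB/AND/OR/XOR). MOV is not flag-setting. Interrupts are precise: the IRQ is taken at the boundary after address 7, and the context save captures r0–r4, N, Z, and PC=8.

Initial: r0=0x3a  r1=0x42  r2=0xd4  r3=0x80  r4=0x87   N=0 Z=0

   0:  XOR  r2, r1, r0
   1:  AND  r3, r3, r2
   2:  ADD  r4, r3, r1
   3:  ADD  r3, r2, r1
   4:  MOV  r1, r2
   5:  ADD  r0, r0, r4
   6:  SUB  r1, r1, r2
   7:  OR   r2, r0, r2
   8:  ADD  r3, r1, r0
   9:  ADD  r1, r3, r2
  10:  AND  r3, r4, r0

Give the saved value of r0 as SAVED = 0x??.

after  0: r0=0x3a r1=0x42 r2=0x78 r3=0x80 r4=0x87  N=0 Z=0
after  1: r0=0x3a r1=0x42 r2=0x78 r3=0x00 r4=0x87  N=0 Z=1
after  2: r0=0x3a r1=0x42 r2=0x78 r3=0x00 r4=0x42  N=0 Z=0
after  3: r0=0x3a r1=0x42 r2=0x78 r3=0xba r4=0x42  N=1 Z=0
after  4: r0=0x3a r1=0x78 r2=0x78 r3=0xba r4=0x42  N=1 Z=0
after  5: r0=0x7c r1=0x78 r2=0x78 r3=0xba r4=0x42  N=0 Z=0
after  6: r0=0x7c r1=0x00 r2=0x78 r3=0xba r4=0x42  N=0 Z=1
after  7: r0=0x7c r1=0x00 r2=0x7c r3=0xba r4=0x42  N=0 Z=0
-- IRQ taken; context saved, return-PC = 8 --

SAVED = 0x7c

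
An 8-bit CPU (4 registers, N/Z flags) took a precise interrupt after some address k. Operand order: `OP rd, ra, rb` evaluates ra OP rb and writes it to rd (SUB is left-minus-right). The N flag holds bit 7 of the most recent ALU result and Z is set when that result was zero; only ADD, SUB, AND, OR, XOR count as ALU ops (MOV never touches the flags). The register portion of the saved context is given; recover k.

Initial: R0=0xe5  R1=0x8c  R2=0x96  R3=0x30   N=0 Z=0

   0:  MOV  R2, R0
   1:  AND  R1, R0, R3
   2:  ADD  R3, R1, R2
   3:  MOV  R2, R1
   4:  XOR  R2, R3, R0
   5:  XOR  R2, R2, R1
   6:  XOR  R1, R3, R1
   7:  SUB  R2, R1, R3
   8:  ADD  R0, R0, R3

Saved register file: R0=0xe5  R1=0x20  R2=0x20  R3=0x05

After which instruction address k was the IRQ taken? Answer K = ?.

K = 3

after  0: R0=0xe5 R1=0x8c R2=0xe5 R3=0x30  N=0 Z=0
after  1: R0=0xe5 R1=0x20 R2=0xe5 R3=0x30  N=0 Z=0
after  2: R0=0xe5 R1=0x20 R2=0xe5 R3=0x05  N=0 Z=0
after  3: R0=0xe5 R1=0x20 R2=0x20 R3=0x05  N=0 Z=0
-- IRQ taken; context saved, return-PC = 4 --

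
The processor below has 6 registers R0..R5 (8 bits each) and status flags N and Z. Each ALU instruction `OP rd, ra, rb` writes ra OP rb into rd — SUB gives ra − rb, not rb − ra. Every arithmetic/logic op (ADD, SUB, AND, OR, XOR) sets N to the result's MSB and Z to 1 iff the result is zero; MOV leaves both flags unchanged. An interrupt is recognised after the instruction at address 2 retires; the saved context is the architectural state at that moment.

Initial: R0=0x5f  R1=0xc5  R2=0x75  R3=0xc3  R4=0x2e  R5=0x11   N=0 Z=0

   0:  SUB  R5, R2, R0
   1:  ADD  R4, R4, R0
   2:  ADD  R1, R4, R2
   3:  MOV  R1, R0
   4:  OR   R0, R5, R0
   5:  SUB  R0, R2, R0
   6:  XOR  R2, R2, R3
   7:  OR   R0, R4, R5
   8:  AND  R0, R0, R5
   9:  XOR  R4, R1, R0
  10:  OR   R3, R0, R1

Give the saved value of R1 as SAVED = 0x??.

SAVED = 0x02

after  0: R0=0x5f R1=0xc5 R2=0x75 R3=0xc3 R4=0x2e R5=0x16  N=0 Z=0
after  1: R0=0x5f R1=0xc5 R2=0x75 R3=0xc3 R4=0x8d R5=0x16  N=1 Z=0
after  2: R0=0x5f R1=0x02 R2=0x75 R3=0xc3 R4=0x8d R5=0x16  N=0 Z=0
-- IRQ taken; context saved, return-PC = 3 --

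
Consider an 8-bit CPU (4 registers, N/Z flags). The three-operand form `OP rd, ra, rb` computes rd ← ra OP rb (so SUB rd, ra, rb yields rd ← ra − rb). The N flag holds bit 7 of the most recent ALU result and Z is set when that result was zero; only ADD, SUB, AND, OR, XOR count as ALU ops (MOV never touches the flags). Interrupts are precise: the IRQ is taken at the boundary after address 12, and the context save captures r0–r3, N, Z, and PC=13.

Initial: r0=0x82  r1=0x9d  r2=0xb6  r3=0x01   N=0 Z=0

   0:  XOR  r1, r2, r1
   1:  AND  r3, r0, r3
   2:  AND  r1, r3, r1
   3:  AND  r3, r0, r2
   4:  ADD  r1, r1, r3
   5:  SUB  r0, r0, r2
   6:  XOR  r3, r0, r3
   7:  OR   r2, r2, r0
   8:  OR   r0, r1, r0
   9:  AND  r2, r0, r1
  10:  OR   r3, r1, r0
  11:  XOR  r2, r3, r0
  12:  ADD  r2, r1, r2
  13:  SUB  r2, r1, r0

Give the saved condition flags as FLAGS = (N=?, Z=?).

FLAGS = (N=1, Z=0)

after  0: r0=0x82 r1=0x2b r2=0xb6 r3=0x01  N=0 Z=0
after  1: r0=0x82 r1=0x2b r2=0xb6 r3=0x00  N=0 Z=1
after  2: r0=0x82 r1=0x00 r2=0xb6 r3=0x00  N=0 Z=1
after  3: r0=0x82 r1=0x00 r2=0xb6 r3=0x82  N=1 Z=0
after  4: r0=0x82 r1=0x82 r2=0xb6 r3=0x82  N=1 Z=0
after  5: r0=0xcc r1=0x82 r2=0xb6 r3=0x82  N=1 Z=0
after  6: r0=0xcc r1=0x82 r2=0xb6 r3=0x4e  N=0 Z=0
after  7: r0=0xcc r1=0x82 r2=0xfe r3=0x4e  N=1 Z=0
after  8: r0=0xce r1=0x82 r2=0xfe r3=0x4e  N=1 Z=0
after  9: r0=0xce r1=0x82 r2=0x82 r3=0x4e  N=1 Z=0
after 10: r0=0xce r1=0x82 r2=0x82 r3=0xce  N=1 Z=0
after 11: r0=0xce r1=0x82 r2=0x00 r3=0xce  N=0 Z=1
after 12: r0=0xce r1=0x82 r2=0x82 r3=0xce  N=1 Z=0
-- IRQ taken; context saved, return-PC = 13 --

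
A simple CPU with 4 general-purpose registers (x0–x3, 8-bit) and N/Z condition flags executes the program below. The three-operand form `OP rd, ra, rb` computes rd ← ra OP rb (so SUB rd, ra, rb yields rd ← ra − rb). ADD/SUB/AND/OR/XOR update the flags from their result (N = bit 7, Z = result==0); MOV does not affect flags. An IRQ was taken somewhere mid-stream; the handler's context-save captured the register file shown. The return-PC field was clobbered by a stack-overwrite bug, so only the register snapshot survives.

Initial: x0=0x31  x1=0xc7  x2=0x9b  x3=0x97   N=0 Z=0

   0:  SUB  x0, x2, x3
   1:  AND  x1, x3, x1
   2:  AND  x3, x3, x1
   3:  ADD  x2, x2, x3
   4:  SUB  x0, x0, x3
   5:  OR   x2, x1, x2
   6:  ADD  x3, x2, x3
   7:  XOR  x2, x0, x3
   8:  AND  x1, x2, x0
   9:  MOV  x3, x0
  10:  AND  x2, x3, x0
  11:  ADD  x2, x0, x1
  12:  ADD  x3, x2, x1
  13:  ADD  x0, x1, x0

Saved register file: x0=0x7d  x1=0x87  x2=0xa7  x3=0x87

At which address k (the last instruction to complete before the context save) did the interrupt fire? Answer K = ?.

K = 5

after  0: x0=0x04 x1=0xc7 x2=0x9b x3=0x97  N=0 Z=0
after  1: x0=0x04 x1=0x87 x2=0x9b x3=0x97  N=1 Z=0
after  2: x0=0x04 x1=0x87 x2=0x9b x3=0x87  N=1 Z=0
after  3: x0=0x04 x1=0x87 x2=0x22 x3=0x87  N=0 Z=0
after  4: x0=0x7d x1=0x87 x2=0x22 x3=0x87  N=0 Z=0
after  5: x0=0x7d x1=0x87 x2=0xa7 x3=0x87  N=1 Z=0
-- IRQ taken; context saved, return-PC = 6 --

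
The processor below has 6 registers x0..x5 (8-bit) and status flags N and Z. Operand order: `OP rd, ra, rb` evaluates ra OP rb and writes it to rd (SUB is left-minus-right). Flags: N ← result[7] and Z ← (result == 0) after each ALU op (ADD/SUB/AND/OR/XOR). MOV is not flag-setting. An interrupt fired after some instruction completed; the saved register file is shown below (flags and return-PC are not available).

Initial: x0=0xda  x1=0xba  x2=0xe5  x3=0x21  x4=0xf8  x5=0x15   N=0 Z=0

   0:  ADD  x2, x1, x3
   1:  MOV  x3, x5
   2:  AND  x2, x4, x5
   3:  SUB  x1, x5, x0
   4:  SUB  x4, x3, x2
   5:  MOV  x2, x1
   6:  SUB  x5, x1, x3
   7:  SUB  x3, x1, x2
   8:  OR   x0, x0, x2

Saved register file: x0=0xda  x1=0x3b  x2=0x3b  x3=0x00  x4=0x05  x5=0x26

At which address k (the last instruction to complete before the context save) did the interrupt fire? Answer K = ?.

after  0: x0=0xda x1=0xba x2=0xdb x3=0x21 x4=0xf8 x5=0x15  N=1 Z=0
after  1: x0=0xda x1=0xba x2=0xdb x3=0x15 x4=0xf8 x5=0x15  N=1 Z=0
after  2: x0=0xda x1=0xba x2=0x10 x3=0x15 x4=0xf8 x5=0x15  N=0 Z=0
after  3: x0=0xda x1=0x3b x2=0x10 x3=0x15 x4=0xf8 x5=0x15  N=0 Z=0
after  4: x0=0xda x1=0x3b x2=0x10 x3=0x15 x4=0x05 x5=0x15  N=0 Z=0
after  5: x0=0xda x1=0x3b x2=0x3b x3=0x15 x4=0x05 x5=0x15  N=0 Z=0
after  6: x0=0xda x1=0x3b x2=0x3b x3=0x15 x4=0x05 x5=0x26  N=0 Z=0
after  7: x0=0xda x1=0x3b x2=0x3b x3=0x00 x4=0x05 x5=0x26  N=0 Z=1
-- IRQ taken; context saved, return-PC = 8 --

K = 7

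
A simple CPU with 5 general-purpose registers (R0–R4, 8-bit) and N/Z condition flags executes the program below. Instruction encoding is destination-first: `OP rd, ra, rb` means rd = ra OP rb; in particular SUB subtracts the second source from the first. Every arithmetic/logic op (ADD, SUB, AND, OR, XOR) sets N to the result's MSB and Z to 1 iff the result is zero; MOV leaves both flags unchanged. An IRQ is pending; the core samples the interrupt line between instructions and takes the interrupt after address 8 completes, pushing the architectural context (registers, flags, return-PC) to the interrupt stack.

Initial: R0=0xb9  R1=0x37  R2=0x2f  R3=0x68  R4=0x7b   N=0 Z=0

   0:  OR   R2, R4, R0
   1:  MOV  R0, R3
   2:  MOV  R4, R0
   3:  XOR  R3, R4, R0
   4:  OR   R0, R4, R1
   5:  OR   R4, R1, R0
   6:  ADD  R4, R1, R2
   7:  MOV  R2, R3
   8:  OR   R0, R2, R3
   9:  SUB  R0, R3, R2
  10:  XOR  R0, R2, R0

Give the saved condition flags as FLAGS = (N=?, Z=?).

FLAGS = (N=0, Z=1)

after  0: R0=0xb9 R1=0x37 R2=0xfb R3=0x68 R4=0x7b  N=1 Z=0
after  1: R0=0x68 R1=0x37 R2=0xfb R3=0x68 R4=0x7b  N=1 Z=0
after  2: R0=0x68 R1=0x37 R2=0xfb R3=0x68 R4=0x68  N=1 Z=0
after  3: R0=0x68 R1=0x37 R2=0xfb R3=0x00 R4=0x68  N=0 Z=1
after  4: R0=0x7f R1=0x37 R2=0xfb R3=0x00 R4=0x68  N=0 Z=0
after  5: R0=0x7f R1=0x37 R2=0xfb R3=0x00 R4=0x7f  N=0 Z=0
after  6: R0=0x7f R1=0x37 R2=0xfb R3=0x00 R4=0x32  N=0 Z=0
after  7: R0=0x7f R1=0x37 R2=0x00 R3=0x00 R4=0x32  N=0 Z=0
after  8: R0=0x00 R1=0x37 R2=0x00 R3=0x00 R4=0x32  N=0 Z=1
-- IRQ taken; context saved, return-PC = 9 --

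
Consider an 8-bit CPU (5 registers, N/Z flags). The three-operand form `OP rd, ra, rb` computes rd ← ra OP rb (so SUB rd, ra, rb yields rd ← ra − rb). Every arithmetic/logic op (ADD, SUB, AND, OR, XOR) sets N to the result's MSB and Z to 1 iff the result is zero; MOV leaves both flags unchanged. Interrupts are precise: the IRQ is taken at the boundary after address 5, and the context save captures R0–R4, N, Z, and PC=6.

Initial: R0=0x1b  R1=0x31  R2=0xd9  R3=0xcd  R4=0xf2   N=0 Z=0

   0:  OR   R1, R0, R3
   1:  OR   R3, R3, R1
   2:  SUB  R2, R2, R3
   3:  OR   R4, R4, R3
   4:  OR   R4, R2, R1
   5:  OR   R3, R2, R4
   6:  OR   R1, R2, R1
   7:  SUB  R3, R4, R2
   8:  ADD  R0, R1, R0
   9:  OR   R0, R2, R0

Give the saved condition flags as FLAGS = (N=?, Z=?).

FLAGS = (N=1, Z=0)

after  0: R0=0x1b R1=0xdf R2=0xd9 R3=0xcd R4=0xf2  N=1 Z=0
after  1: R0=0x1b R1=0xdf R2=0xd9 R3=0xdf R4=0xf2  N=1 Z=0
after  2: R0=0x1b R1=0xdf R2=0xfa R3=0xdf R4=0xf2  N=1 Z=0
after  3: R0=0x1b R1=0xdf R2=0xfa R3=0xdf R4=0xff  N=1 Z=0
after  4: R0=0x1b R1=0xdf R2=0xfa R3=0xdf R4=0xff  N=1 Z=0
after  5: R0=0x1b R1=0xdf R2=0xfa R3=0xff R4=0xff  N=1 Z=0
-- IRQ taken; context saved, return-PC = 6 --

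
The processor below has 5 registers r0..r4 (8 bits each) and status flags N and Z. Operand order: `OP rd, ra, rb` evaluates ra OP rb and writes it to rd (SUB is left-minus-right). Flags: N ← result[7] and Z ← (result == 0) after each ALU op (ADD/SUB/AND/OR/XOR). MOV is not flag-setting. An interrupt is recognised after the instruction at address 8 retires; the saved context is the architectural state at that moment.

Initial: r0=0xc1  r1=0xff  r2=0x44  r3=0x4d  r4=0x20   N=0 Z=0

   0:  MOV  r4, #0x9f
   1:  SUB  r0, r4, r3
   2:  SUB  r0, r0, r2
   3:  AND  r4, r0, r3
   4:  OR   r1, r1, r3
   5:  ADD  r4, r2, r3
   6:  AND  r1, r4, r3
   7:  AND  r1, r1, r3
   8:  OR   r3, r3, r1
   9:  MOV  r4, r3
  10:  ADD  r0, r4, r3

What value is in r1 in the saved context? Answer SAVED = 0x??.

after  0: r0=0xc1 r1=0xff r2=0x44 r3=0x4d r4=0x9f  N=0 Z=0
after  1: r0=0x52 r1=0xff r2=0x44 r3=0x4d r4=0x9f  N=0 Z=0
after  2: r0=0x0e r1=0xff r2=0x44 r3=0x4d r4=0x9f  N=0 Z=0
after  3: r0=0x0e r1=0xff r2=0x44 r3=0x4d r4=0x0c  N=0 Z=0
after  4: r0=0x0e r1=0xff r2=0x44 r3=0x4d r4=0x0c  N=1 Z=0
after  5: r0=0x0e r1=0xff r2=0x44 r3=0x4d r4=0x91  N=1 Z=0
after  6: r0=0x0e r1=0x01 r2=0x44 r3=0x4d r4=0x91  N=0 Z=0
after  7: r0=0x0e r1=0x01 r2=0x44 r3=0x4d r4=0x91  N=0 Z=0
after  8: r0=0x0e r1=0x01 r2=0x44 r3=0x4d r4=0x91  N=0 Z=0
-- IRQ taken; context saved, return-PC = 9 --

SAVED = 0x01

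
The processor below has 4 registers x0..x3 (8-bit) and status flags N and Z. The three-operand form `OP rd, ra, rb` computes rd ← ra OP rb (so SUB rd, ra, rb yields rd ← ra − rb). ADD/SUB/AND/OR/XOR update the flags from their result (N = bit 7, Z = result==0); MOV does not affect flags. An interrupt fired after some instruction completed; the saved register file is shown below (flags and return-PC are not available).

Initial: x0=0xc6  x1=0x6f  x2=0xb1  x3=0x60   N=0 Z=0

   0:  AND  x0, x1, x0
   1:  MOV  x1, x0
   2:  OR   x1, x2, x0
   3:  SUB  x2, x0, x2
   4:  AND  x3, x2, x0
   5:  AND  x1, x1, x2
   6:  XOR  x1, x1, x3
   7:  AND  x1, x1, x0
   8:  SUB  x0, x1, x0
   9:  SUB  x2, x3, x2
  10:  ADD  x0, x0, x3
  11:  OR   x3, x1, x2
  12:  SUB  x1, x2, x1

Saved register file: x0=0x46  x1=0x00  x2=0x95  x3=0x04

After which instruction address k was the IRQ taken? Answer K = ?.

K = 7

after  0: x0=0x46 x1=0x6f x2=0xb1 x3=0x60  N=0 Z=0
after  1: x0=0x46 x1=0x46 x2=0xb1 x3=0x60  N=0 Z=0
after  2: x0=0x46 x1=0xf7 x2=0xb1 x3=0x60  N=1 Z=0
after  3: x0=0x46 x1=0xf7 x2=0x95 x3=0x60  N=1 Z=0
after  4: x0=0x46 x1=0xf7 x2=0x95 x3=0x04  N=0 Z=0
after  5: x0=0x46 x1=0x95 x2=0x95 x3=0x04  N=1 Z=0
after  6: x0=0x46 x1=0x91 x2=0x95 x3=0x04  N=1 Z=0
after  7: x0=0x46 x1=0x00 x2=0x95 x3=0x04  N=0 Z=1
-- IRQ taken; context saved, return-PC = 8 --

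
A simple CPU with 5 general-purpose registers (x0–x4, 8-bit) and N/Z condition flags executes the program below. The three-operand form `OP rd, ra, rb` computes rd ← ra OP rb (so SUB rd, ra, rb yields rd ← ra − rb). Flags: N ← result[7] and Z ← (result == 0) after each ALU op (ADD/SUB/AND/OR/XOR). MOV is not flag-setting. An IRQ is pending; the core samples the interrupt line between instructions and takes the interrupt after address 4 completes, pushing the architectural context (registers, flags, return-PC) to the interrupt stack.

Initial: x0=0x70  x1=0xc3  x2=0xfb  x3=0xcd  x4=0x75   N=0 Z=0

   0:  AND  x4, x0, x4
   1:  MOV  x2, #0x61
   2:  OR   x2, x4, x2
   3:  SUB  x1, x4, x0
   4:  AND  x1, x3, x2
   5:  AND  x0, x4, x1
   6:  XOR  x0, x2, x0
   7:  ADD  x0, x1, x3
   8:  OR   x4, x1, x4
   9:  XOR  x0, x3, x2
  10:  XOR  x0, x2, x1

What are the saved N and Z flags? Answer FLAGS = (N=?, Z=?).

FLAGS = (N=0, Z=0)

after  0: x0=0x70 x1=0xc3 x2=0xfb x3=0xcd x4=0x70  N=0 Z=0
after  1: x0=0x70 x1=0xc3 x2=0x61 x3=0xcd x4=0x70  N=0 Z=0
after  2: x0=0x70 x1=0xc3 x2=0x71 x3=0xcd x4=0x70  N=0 Z=0
after  3: x0=0x70 x1=0x00 x2=0x71 x3=0xcd x4=0x70  N=0 Z=1
after  4: x0=0x70 x1=0x41 x2=0x71 x3=0xcd x4=0x70  N=0 Z=0
-- IRQ taken; context saved, return-PC = 5 --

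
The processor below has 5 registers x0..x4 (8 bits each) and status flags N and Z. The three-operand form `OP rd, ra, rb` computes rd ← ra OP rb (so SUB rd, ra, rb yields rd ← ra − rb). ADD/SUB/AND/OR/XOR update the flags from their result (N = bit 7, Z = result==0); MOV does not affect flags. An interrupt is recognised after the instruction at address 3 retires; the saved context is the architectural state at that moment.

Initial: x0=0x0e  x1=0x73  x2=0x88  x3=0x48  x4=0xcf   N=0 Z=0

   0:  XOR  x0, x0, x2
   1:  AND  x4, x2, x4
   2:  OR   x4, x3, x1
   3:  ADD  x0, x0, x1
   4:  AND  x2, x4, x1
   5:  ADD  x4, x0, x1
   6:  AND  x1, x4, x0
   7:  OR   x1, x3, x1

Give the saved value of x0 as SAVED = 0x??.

SAVED = 0xf9

after  0: x0=0x86 x1=0x73 x2=0x88 x3=0x48 x4=0xcf  N=1 Z=0
after  1: x0=0x86 x1=0x73 x2=0x88 x3=0x48 x4=0x88  N=1 Z=0
after  2: x0=0x86 x1=0x73 x2=0x88 x3=0x48 x4=0x7b  N=0 Z=0
after  3: x0=0xf9 x1=0x73 x2=0x88 x3=0x48 x4=0x7b  N=1 Z=0
-- IRQ taken; context saved, return-PC = 4 --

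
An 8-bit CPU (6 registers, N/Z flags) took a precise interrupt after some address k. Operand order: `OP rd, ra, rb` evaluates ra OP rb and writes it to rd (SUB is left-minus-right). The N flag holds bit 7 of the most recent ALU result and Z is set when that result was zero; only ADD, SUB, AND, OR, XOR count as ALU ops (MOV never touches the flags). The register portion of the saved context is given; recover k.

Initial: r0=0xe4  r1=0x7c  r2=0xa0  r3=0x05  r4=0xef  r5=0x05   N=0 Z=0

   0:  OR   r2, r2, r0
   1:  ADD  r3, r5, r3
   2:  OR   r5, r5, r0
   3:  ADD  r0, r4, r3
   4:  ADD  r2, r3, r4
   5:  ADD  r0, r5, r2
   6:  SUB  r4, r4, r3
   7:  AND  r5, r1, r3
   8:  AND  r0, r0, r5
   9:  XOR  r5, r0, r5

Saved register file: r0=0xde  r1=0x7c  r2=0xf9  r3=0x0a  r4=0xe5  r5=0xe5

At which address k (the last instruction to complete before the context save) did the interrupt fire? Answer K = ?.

K = 6

after  0: r0=0xe4 r1=0x7c r2=0xe4 r3=0x05 r4=0xef r5=0x05  N=1 Z=0
after  1: r0=0xe4 r1=0x7c r2=0xe4 r3=0x0a r4=0xef r5=0x05  N=0 Z=0
after  2: r0=0xe4 r1=0x7c r2=0xe4 r3=0x0a r4=0xef r5=0xe5  N=1 Z=0
after  3: r0=0xf9 r1=0x7c r2=0xe4 r3=0x0a r4=0xef r5=0xe5  N=1 Z=0
after  4: r0=0xf9 r1=0x7c r2=0xf9 r3=0x0a r4=0xef r5=0xe5  N=1 Z=0
after  5: r0=0xde r1=0x7c r2=0xf9 r3=0x0a r4=0xef r5=0xe5  N=1 Z=0
after  6: r0=0xde r1=0x7c r2=0xf9 r3=0x0a r4=0xe5 r5=0xe5  N=1 Z=0
-- IRQ taken; context saved, return-PC = 7 --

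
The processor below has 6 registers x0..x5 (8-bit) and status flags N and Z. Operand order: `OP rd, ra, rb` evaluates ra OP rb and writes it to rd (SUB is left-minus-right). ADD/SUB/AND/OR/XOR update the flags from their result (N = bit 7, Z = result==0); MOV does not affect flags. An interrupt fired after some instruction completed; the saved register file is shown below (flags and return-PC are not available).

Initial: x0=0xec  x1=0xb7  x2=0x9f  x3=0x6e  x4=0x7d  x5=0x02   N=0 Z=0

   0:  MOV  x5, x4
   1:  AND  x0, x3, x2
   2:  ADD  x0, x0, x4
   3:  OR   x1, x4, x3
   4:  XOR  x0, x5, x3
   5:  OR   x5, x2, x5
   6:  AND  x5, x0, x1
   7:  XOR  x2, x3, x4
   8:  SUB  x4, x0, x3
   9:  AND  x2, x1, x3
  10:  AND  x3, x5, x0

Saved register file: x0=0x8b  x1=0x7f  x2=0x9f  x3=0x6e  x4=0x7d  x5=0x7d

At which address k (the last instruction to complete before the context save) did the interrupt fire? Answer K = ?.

after  0: x0=0xec x1=0xb7 x2=0x9f x3=0x6e x4=0x7d x5=0x7d  N=0 Z=0
after  1: x0=0x0e x1=0xb7 x2=0x9f x3=0x6e x4=0x7d x5=0x7d  N=0 Z=0
after  2: x0=0x8b x1=0xb7 x2=0x9f x3=0x6e x4=0x7d x5=0x7d  N=1 Z=0
after  3: x0=0x8b x1=0x7f x2=0x9f x3=0x6e x4=0x7d x5=0x7d  N=0 Z=0
-- IRQ taken; context saved, return-PC = 4 --

K = 3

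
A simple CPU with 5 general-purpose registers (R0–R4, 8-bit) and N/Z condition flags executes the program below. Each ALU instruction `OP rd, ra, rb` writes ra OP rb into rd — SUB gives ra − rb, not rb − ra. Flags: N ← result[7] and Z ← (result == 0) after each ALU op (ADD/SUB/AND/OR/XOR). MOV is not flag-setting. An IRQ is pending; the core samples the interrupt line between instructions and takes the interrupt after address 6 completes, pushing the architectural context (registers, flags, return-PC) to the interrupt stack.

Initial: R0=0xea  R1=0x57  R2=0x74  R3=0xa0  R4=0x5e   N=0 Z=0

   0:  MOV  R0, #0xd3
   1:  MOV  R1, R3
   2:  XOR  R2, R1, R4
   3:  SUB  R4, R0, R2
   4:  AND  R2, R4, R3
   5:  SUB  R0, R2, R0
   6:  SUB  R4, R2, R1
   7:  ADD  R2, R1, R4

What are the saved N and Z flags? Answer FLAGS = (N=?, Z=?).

FLAGS = (N=1, Z=0)

after  0: R0=0xd3 R1=0x57 R2=0x74 R3=0xa0 R4=0x5e  N=0 Z=0
after  1: R0=0xd3 R1=0xa0 R2=0x74 R3=0xa0 R4=0x5e  N=0 Z=0
after  2: R0=0xd3 R1=0xa0 R2=0xfe R3=0xa0 R4=0x5e  N=1 Z=0
after  3: R0=0xd3 R1=0xa0 R2=0xfe R3=0xa0 R4=0xd5  N=1 Z=0
after  4: R0=0xd3 R1=0xa0 R2=0x80 R3=0xa0 R4=0xd5  N=1 Z=0
after  5: R0=0xad R1=0xa0 R2=0x80 R3=0xa0 R4=0xd5  N=1 Z=0
after  6: R0=0xad R1=0xa0 R2=0x80 R3=0xa0 R4=0xe0  N=1 Z=0
-- IRQ taken; context saved, return-PC = 7 --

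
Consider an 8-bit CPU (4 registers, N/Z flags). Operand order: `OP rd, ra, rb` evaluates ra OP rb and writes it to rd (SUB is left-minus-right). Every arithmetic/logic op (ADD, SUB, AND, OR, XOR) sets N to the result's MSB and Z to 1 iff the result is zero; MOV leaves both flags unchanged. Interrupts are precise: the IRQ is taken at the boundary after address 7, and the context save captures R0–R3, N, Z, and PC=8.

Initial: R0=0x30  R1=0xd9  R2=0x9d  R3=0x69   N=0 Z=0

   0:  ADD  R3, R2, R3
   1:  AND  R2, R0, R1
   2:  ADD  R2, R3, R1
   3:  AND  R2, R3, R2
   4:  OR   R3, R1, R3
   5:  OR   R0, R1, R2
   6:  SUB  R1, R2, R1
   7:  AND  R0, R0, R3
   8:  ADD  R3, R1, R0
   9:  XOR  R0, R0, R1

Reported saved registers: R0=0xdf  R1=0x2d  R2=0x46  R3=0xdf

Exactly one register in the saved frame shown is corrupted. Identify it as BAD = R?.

after  0: R0=0x30 R1=0xd9 R2=0x9d R3=0x06  N=0 Z=0
after  1: R0=0x30 R1=0xd9 R2=0x10 R3=0x06  N=0 Z=0
after  2: R0=0x30 R1=0xd9 R2=0xdf R3=0x06  N=1 Z=0
after  3: R0=0x30 R1=0xd9 R2=0x06 R3=0x06  N=0 Z=0
after  4: R0=0x30 R1=0xd9 R2=0x06 R3=0xdf  N=1 Z=0
after  5: R0=0xdf R1=0xd9 R2=0x06 R3=0xdf  N=1 Z=0
after  6: R0=0xdf R1=0x2d R2=0x06 R3=0xdf  N=0 Z=0
after  7: R0=0xdf R1=0x2d R2=0x06 R3=0xdf  N=1 Z=0
-- IRQ taken; context saved, return-PC = 8 --
mismatch: R2: reported 0x46 vs actual 0x06

BAD = R2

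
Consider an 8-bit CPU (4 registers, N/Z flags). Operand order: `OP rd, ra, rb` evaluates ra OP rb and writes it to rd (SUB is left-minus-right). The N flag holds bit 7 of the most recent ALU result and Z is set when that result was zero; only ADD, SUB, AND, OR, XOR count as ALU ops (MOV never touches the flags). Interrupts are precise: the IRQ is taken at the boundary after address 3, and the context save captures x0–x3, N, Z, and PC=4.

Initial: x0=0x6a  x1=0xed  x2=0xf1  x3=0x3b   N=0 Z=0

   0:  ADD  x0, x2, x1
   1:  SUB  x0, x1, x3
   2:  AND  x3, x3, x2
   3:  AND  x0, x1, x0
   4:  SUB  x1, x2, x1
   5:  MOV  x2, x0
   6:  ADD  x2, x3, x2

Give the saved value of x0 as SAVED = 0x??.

after  0: x0=0xde x1=0xed x2=0xf1 x3=0x3b  N=1 Z=0
after  1: x0=0xb2 x1=0xed x2=0xf1 x3=0x3b  N=1 Z=0
after  2: x0=0xb2 x1=0xed x2=0xf1 x3=0x31  N=0 Z=0
after  3: x0=0xa0 x1=0xed x2=0xf1 x3=0x31  N=1 Z=0
-- IRQ taken; context saved, return-PC = 4 --

SAVED = 0xa0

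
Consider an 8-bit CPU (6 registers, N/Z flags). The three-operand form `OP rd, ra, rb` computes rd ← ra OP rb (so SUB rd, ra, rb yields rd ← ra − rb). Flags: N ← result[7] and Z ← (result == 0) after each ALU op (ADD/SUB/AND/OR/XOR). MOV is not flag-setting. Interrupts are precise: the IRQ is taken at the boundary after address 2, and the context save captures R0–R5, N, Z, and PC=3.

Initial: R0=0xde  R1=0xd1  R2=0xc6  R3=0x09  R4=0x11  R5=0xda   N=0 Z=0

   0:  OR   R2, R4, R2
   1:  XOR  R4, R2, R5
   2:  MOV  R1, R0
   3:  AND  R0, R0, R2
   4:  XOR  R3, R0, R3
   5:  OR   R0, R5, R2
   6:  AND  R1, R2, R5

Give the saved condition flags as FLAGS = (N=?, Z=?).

FLAGS = (N=0, Z=0)

after  0: R0=0xde R1=0xd1 R2=0xd7 R3=0x09 R4=0x11 R5=0xda  N=1 Z=0
after  1: R0=0xde R1=0xd1 R2=0xd7 R3=0x09 R4=0x0d R5=0xda  N=0 Z=0
after  2: R0=0xde R1=0xde R2=0xd7 R3=0x09 R4=0x0d R5=0xda  N=0 Z=0
-- IRQ taken; context saved, return-PC = 3 --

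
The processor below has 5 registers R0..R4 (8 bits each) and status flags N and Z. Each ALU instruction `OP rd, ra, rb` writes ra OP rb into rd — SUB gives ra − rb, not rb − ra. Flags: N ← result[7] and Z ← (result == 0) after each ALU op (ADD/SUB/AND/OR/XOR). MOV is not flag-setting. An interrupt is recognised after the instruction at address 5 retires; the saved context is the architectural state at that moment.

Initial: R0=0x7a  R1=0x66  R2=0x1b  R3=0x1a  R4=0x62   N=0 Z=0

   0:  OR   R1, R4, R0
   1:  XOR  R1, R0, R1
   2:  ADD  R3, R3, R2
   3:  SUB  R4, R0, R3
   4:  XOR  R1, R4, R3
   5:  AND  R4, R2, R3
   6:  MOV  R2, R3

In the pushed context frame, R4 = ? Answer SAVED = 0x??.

after  0: R0=0x7a R1=0x7a R2=0x1b R3=0x1a R4=0x62  N=0 Z=0
after  1: R0=0x7a R1=0x00 R2=0x1b R3=0x1a R4=0x62  N=0 Z=1
after  2: R0=0x7a R1=0x00 R2=0x1b R3=0x35 R4=0x62  N=0 Z=0
after  3: R0=0x7a R1=0x00 R2=0x1b R3=0x35 R4=0x45  N=0 Z=0
after  4: R0=0x7a R1=0x70 R2=0x1b R3=0x35 R4=0x45  N=0 Z=0
after  5: R0=0x7a R1=0x70 R2=0x1b R3=0x35 R4=0x11  N=0 Z=0
-- IRQ taken; context saved, return-PC = 6 --

SAVED = 0x11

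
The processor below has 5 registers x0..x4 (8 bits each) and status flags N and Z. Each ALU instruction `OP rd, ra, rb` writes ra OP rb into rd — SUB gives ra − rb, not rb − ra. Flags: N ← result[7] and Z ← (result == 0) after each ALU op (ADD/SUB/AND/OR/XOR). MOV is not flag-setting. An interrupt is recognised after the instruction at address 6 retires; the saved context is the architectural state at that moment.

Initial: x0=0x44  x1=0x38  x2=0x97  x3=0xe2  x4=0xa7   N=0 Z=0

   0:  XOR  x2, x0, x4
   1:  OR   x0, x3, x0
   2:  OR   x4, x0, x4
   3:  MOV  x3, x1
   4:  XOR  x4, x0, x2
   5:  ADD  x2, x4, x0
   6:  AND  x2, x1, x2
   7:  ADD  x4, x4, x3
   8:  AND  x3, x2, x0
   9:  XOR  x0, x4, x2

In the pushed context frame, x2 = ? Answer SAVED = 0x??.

SAVED = 0x28

after  0: x0=0x44 x1=0x38 x2=0xe3 x3=0xe2 x4=0xa7  N=1 Z=0
after  1: x0=0xe6 x1=0x38 x2=0xe3 x3=0xe2 x4=0xa7  N=1 Z=0
after  2: x0=0xe6 x1=0x38 x2=0xe3 x3=0xe2 x4=0xe7  N=1 Z=0
after  3: x0=0xe6 x1=0x38 x2=0xe3 x3=0x38 x4=0xe7  N=1 Z=0
after  4: x0=0xe6 x1=0x38 x2=0xe3 x3=0x38 x4=0x05  N=0 Z=0
after  5: x0=0xe6 x1=0x38 x2=0xeb x3=0x38 x4=0x05  N=1 Z=0
after  6: x0=0xe6 x1=0x38 x2=0x28 x3=0x38 x4=0x05  N=0 Z=0
-- IRQ taken; context saved, return-PC = 7 --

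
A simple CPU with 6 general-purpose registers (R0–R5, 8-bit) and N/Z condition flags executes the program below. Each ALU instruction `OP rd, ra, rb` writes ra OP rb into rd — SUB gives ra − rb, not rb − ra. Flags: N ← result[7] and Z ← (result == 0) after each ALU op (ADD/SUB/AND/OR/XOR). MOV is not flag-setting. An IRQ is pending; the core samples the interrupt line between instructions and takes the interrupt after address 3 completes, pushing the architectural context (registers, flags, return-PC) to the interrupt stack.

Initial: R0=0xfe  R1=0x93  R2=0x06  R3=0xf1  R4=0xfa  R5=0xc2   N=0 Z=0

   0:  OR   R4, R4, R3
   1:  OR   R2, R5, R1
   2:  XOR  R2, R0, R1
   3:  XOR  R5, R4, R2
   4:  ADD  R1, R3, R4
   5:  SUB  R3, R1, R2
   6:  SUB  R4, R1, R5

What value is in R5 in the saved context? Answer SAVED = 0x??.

SAVED = 0x96

after  0: R0=0xfe R1=0x93 R2=0x06 R3=0xf1 R4=0xfb R5=0xc2  N=1 Z=0
after  1: R0=0xfe R1=0x93 R2=0xd3 R3=0xf1 R4=0xfb R5=0xc2  N=1 Z=0
after  2: R0=0xfe R1=0x93 R2=0x6d R3=0xf1 R4=0xfb R5=0xc2  N=0 Z=0
after  3: R0=0xfe R1=0x93 R2=0x6d R3=0xf1 R4=0xfb R5=0x96  N=1 Z=0
-- IRQ taken; context saved, return-PC = 4 --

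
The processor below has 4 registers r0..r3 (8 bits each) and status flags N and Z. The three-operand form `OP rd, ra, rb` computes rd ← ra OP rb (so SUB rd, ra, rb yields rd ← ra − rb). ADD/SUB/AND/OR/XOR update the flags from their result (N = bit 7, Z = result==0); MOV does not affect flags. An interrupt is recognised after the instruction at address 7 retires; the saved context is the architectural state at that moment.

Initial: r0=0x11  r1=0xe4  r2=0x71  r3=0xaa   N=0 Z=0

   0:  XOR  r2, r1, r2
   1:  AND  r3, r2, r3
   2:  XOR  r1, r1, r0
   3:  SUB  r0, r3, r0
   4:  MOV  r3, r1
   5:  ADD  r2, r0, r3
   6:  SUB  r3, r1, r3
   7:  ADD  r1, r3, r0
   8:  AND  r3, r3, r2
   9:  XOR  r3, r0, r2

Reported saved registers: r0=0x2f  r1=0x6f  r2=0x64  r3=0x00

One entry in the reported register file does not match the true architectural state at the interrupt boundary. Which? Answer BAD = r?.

after  0: r0=0x11 r1=0xe4 r2=0x95 r3=0xaa  N=1 Z=0
after  1: r0=0x11 r1=0xe4 r2=0x95 r3=0x80  N=1 Z=0
after  2: r0=0x11 r1=0xf5 r2=0x95 r3=0x80  N=1 Z=0
after  3: r0=0x6f r1=0xf5 r2=0x95 r3=0x80  N=0 Z=0
after  4: r0=0x6f r1=0xf5 r2=0x95 r3=0xf5  N=0 Z=0
after  5: r0=0x6f r1=0xf5 r2=0x64 r3=0xf5  N=0 Z=0
after  6: r0=0x6f r1=0xf5 r2=0x64 r3=0x00  N=0 Z=1
after  7: r0=0x6f r1=0x6f r2=0x64 r3=0x00  N=0 Z=0
-- IRQ taken; context saved, return-PC = 8 --
mismatch: r0: reported 0x2f vs actual 0x6f

BAD = r0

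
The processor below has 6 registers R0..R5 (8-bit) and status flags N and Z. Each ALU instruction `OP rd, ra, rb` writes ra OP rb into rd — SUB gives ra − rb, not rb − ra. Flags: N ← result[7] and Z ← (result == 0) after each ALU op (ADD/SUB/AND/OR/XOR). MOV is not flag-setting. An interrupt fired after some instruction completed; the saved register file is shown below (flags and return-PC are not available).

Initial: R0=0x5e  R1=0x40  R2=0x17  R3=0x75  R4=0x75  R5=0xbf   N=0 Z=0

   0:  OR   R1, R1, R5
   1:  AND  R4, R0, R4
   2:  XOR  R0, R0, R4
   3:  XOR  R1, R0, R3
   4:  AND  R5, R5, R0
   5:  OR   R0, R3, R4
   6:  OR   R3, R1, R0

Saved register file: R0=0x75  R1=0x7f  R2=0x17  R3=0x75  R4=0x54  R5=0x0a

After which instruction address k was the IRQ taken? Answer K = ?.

after  0: R0=0x5e R1=0xff R2=0x17 R3=0x75 R4=0x75 R5=0xbf  N=1 Z=0
after  1: R0=0x5e R1=0xff R2=0x17 R3=0x75 R4=0x54 R5=0xbf  N=0 Z=0
after  2: R0=0x0a R1=0xff R2=0x17 R3=0x75 R4=0x54 R5=0xbf  N=0 Z=0
after  3: R0=0x0a R1=0x7f R2=0x17 R3=0x75 R4=0x54 R5=0xbf  N=0 Z=0
after  4: R0=0x0a R1=0x7f R2=0x17 R3=0x75 R4=0x54 R5=0x0a  N=0 Z=0
after  5: R0=0x75 R1=0x7f R2=0x17 R3=0x75 R4=0x54 R5=0x0a  N=0 Z=0
-- IRQ taken; context saved, return-PC = 6 --

K = 5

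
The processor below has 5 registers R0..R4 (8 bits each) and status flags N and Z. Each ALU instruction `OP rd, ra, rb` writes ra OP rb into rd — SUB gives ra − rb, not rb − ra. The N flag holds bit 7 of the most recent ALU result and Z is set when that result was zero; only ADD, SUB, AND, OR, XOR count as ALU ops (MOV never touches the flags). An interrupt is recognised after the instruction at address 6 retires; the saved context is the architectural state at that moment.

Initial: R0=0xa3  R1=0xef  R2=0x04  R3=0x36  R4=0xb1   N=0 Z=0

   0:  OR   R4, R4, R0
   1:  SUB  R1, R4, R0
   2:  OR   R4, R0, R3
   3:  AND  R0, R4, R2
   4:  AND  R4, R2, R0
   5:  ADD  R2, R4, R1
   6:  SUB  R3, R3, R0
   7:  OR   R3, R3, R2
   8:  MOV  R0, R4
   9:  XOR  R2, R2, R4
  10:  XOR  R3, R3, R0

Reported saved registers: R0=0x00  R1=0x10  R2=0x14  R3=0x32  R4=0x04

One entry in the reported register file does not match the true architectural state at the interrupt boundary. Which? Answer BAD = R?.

BAD = R0

after  0: R0=0xa3 R1=0xef R2=0x04 R3=0x36 R4=0xb3  N=1 Z=0
after  1: R0=0xa3 R1=0x10 R2=0x04 R3=0x36 R4=0xb3  N=0 Z=0
after  2: R0=0xa3 R1=0x10 R2=0x04 R3=0x36 R4=0xb7  N=1 Z=0
after  3: R0=0x04 R1=0x10 R2=0x04 R3=0x36 R4=0xb7  N=0 Z=0
after  4: R0=0x04 R1=0x10 R2=0x04 R3=0x36 R4=0x04  N=0 Z=0
after  5: R0=0x04 R1=0x10 R2=0x14 R3=0x36 R4=0x04  N=0 Z=0
after  6: R0=0x04 R1=0x10 R2=0x14 R3=0x32 R4=0x04  N=0 Z=0
-- IRQ taken; context saved, return-PC = 7 --
mismatch: R0: reported 0x00 vs actual 0x04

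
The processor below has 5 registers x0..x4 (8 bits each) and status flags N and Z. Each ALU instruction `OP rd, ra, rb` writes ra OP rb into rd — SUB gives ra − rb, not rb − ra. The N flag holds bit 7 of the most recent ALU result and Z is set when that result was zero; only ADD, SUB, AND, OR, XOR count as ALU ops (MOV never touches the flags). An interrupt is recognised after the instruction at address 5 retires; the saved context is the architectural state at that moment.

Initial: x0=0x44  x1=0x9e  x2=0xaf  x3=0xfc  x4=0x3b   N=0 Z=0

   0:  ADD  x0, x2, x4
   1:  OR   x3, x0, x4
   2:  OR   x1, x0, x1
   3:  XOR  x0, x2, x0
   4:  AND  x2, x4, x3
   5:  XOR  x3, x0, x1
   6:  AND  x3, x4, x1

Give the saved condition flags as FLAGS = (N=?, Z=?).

FLAGS = (N=1, Z=0)

after  0: x0=0xea x1=0x9e x2=0xaf x3=0xfc x4=0x3b  N=1 Z=0
after  1: x0=0xea x1=0x9e x2=0xaf x3=0xfb x4=0x3b  N=1 Z=0
after  2: x0=0xea x1=0xfe x2=0xaf x3=0xfb x4=0x3b  N=1 Z=0
after  3: x0=0x45 x1=0xfe x2=0xaf x3=0xfb x4=0x3b  N=0 Z=0
after  4: x0=0x45 x1=0xfe x2=0x3b x3=0xfb x4=0x3b  N=0 Z=0
after  5: x0=0x45 x1=0xfe x2=0x3b x3=0xbb x4=0x3b  N=1 Z=0
-- IRQ taken; context saved, return-PC = 6 --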